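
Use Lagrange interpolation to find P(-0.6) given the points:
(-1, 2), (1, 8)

Lagrange interpolation formula:
P(x) = Σ yᵢ × Lᵢ(x)
where Lᵢ(x) = Π_{j≠i} (x - xⱼ)/(xᵢ - xⱼ)

L_0(-0.6) = (-0.6 - 1)/(-1 - 1) = 0.800000
L_1(-0.6) = (-0.6 - (-1))/(1 - (-1)) = 0.200000

P(-0.6) = 2×L_0(-0.6) + 8×L_1(-0.6)
P(-0.6) = 3.200000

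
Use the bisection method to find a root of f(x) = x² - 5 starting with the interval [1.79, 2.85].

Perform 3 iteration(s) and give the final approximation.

f(x) = x² - 5
Initial interval: [1.79, 2.85]

Iteration 1:
  c_1 = (1.790000 + 2.850000)/2 = 2.320000
  f(c_1) = f(2.320000) = 0.382400
  f(a) × f(c) < 0, new interval: [1.790000, 2.320000]
Iteration 2:
  c_2 = (1.790000 + 2.320000)/2 = 2.055000
  f(c_2) = f(2.055000) = -0.776975
  f(a) × f(c) ≥ 0, new interval: [2.055000, 2.320000]
Iteration 3:
  c_3 = (2.055000 + 2.320000)/2 = 2.187500
  f(c_3) = f(2.187500) = -0.214844
  f(a) × f(c) ≥ 0, new interval: [2.187500, 2.320000]

After 3 iteration(s), the approximation is c_3 = 2.187500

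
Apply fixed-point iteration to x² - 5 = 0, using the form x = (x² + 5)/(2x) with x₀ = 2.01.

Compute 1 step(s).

Equation: x² - 5 = 0
Fixed-point form: x = (x² + 5)/(2x)
x₀ = 2.01

x_1 = g(2.010000) = 2.248781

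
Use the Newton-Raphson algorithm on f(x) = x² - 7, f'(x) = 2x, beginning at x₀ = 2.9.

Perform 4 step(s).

f(x) = x² - 7
f'(x) = 2x
x₀ = 2.9

Newton-Raphson formula: x_{n+1} = x_n - f(x_n)/f'(x_n)

Iteration 1:
  f(2.900000) = 1.410000
  f'(2.900000) = 5.800000
  x_1 = 2.900000 - 1.410000/5.800000 = 2.656897
Iteration 2:
  f(2.656897) = 0.059099
  f'(2.656897) = 5.313793
  x_2 = 2.656897 - 0.059099/5.313793 = 2.645775
Iteration 3:
  f(2.645775) = 0.000124
  f'(2.645775) = 5.291549
  x_3 = 2.645775 - 0.000124/5.291549 = 2.645751
Iteration 4:
  f(2.645751) = 0.000000
  f'(2.645751) = 5.291503
  x_4 = 2.645751 - 0.000000/5.291503 = 2.645751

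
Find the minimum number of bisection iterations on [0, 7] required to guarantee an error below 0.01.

We need (b-a)/2^n ≤ 0.01
(7 - 0)/2^n ≤ 0.01
7/2^n ≤ 0.01
2^n ≥ 700
n ≥ log₂(700) = 9.45
n ≥ 10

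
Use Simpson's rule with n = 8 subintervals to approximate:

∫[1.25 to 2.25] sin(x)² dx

f(x) = sin(x)²
a = 1.25, b = 2.25, n = 8
h = (b - a)/n = 0.125000

Simpson's rule: (h/3)[f(x₀) + 4f(x₁) + 2f(x₂) + ... + f(xₙ)]

x_0 = 1.2500, f(x_0) = 0.900572, coefficient = 1
x_1 = 1.3750, f(x_1) = 0.962151, coefficient = 4
x_2 = 1.5000, f(x_2) = 0.994996, coefficient = 2
x_3 = 1.6250, f(x_3) = 0.997065, coefficient = 4
x_4 = 1.7500, f(x_4) = 0.968228, coefficient = 2
x_5 = 1.8750, f(x_5) = 0.910280, coefficient = 4
x_6 = 2.0000, f(x_6) = 0.826822, coefficient = 2
x_7 = 2.1250, f(x_7) = 0.723044, coefficient = 4
x_8 = 2.2500, f(x_8) = 0.605398, coefficient = 1

I ≈ (0.125000/3) × 21.456220 = 0.894009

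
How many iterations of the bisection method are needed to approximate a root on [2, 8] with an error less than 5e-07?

We need (b-a)/2^n ≤ 5e-07
(8 - 2)/2^n ≤ 5e-07
6/2^n ≤ 5e-07
2^n ≥ 12000000
n ≥ log₂(12000000) = 23.52
n ≥ 24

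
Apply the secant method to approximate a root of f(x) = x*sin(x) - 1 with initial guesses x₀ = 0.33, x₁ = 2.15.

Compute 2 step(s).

f(x) = x*sin(x) - 1
x₀ = 0.33, x₁ = 2.15

Secant formula: x_{n+1} = x_n - f(x_n)(x_n - x_{n-1})/(f(x_n) - f(x_{n-1}))

Iteration 1:
  f(0.330000) = -0.893066
  f(2.150000) = 0.799332
  x_2 = 2.150000 - 0.799332×(2.150000 - 0.330000)/(0.799332 - (-0.893066))
       = 1.290400
Iteration 2:
  f(2.150000) = 0.799332
  f(1.290400) = 0.240005
  x_3 = 1.290400 - 0.240005×(1.290400 - 2.150000)/(0.240005 - 0.799332)
       = 0.921550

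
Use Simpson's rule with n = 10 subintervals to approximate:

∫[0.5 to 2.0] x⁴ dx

f(x) = x⁴
a = 0.5, b = 2.0, n = 10
h = (b - a)/n = 0.150000

Simpson's rule: (h/3)[f(x₀) + 4f(x₁) + 2f(x₂) + ... + f(xₙ)]

x_0 = 0.5000, f(x_0) = 0.062500, coefficient = 1
x_1 = 0.6500, f(x_1) = 0.178506, coefficient = 4
x_2 = 0.8000, f(x_2) = 0.409600, coefficient = 2
x_3 = 0.9500, f(x_3) = 0.814506, coefficient = 4
x_4 = 1.1000, f(x_4) = 1.464100, coefficient = 2
x_5 = 1.2500, f(x_5) = 2.441406, coefficient = 4
x_6 = 1.4000, f(x_6) = 3.841600, coefficient = 2
x_7 = 1.5500, f(x_7) = 5.772006, coefficient = 4
x_8 = 1.7000, f(x_8) = 8.352100, coefficient = 2
x_9 = 1.8500, f(x_9) = 11.713506, coefficient = 4
x_10 = 2.0000, f(x_10) = 16.000000, coefficient = 1

I ≈ (0.150000/3) × 127.877025 = 6.393851
Exact value: 6.393750
Error: 0.000101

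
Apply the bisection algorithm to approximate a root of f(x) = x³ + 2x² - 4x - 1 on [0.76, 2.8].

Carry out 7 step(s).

f(x) = x³ + 2x² - 4x - 1
Initial interval: [0.76, 2.8]

Iteration 1:
  c_1 = (0.760000 + 2.800000)/2 = 1.780000
  f(c_1) = f(1.780000) = 3.856552
  f(a) × f(c) < 0, new interval: [0.760000, 1.780000]
Iteration 2:
  c_2 = (0.760000 + 1.780000)/2 = 1.270000
  f(c_2) = f(1.270000) = -0.805817
  f(a) × f(c) ≥ 0, new interval: [1.270000, 1.780000]
Iteration 3:
  c_3 = (1.270000 + 1.780000)/2 = 1.525000
  f(c_3) = f(1.525000) = 1.097828
  f(a) × f(c) < 0, new interval: [1.270000, 1.525000]
Iteration 4:
  c_4 = (1.270000 + 1.525000)/2 = 1.397500
  f(c_4) = f(1.397500) = 0.045339
  f(a) × f(c) < 0, new interval: [1.270000, 1.397500]
Iteration 5:
  c_5 = (1.270000 + 1.397500)/2 = 1.333750
  f(c_5) = f(1.333750) = -0.404629
  f(a) × f(c) ≥ 0, new interval: [1.333750, 1.397500]
Iteration 6:
  c_6 = (1.333750 + 1.397500)/2 = 1.365625
  f(c_6) = f(1.365625) = -0.185839
  f(a) × f(c) ≥ 0, new interval: [1.365625, 1.397500]
Iteration 7:
  c_7 = (1.365625 + 1.397500)/2 = 1.381563
  f(c_7) = f(1.381563) = -0.071811
  f(a) × f(c) ≥ 0, new interval: [1.381563, 1.397500]

After 7 iteration(s), the approximation is c_7 = 1.381563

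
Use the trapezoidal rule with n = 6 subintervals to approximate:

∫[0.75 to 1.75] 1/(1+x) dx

f(x) = 1/(1+x)
a = 0.75, b = 1.75, n = 6
h = (b - a)/n = 0.166667

Trapezoidal rule: (h/2)[f(x₀) + 2f(x₁) + 2f(x₂) + ... + f(xₙ)]

x_0 = 0.7500, f(x_0) = 0.571429, coefficient = 1
x_1 = 0.9167, f(x_1) = 0.521739, coefficient = 2
x_2 = 1.0833, f(x_2) = 0.480000, coefficient = 2
x_3 = 1.2500, f(x_3) = 0.444444, coefficient = 2
x_4 = 1.4167, f(x_4) = 0.413793, coefficient = 2
x_5 = 1.5833, f(x_5) = 0.387097, coefficient = 2
x_6 = 1.7500, f(x_6) = 0.363636, coefficient = 1

I ≈ (0.166667/2) × 5.429212 = 0.452434
Exact value: 0.451985
Error: 0.000449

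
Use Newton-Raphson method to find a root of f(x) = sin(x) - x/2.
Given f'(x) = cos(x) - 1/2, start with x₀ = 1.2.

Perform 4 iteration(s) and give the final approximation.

f(x) = sin(x) - x/2
f'(x) = cos(x) - 1/2
x₀ = 1.2

Newton-Raphson formula: x_{n+1} = x_n - f(x_n)/f'(x_n)

Iteration 1:
  f(1.200000) = 0.332039
  f'(1.200000) = -0.137642
  x_1 = 1.200000 - 0.332039/(-0.137642) = 3.612334
Iteration 2:
  f(3.612334) = -2.259714
  f'(3.612334) = -1.391232
  x_2 = 3.612334 - (-2.259714)/(-1.391232) = 1.988080
Iteration 3:
  f(1.988080) = -0.079847
  f'(1.988080) = -0.905279
  x_3 = 1.988080 - (-0.079847)/(-0.905279) = 1.899879
Iteration 4:
  f(1.899879) = -0.003600
  f'(1.899879) = -0.823175
  x_4 = 1.899879 - (-0.003600)/(-0.823175) = 1.895505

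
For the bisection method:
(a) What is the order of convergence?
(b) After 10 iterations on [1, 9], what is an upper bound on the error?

(a) Bisection has linear (order 1) convergence; the error is halved each step.

(b) Error bound = (b-a)/2^n = (9 - 1)/2^{10}
    = 8/2^{10}

(a) 1 (linear); (b) error ≤ 7.81e-03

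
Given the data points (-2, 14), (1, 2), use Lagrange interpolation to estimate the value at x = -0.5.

Lagrange interpolation formula:
P(x) = Σ yᵢ × Lᵢ(x)
where Lᵢ(x) = Π_{j≠i} (x - xⱼ)/(xᵢ - xⱼ)

L_0(-0.5) = (-0.5 - 1)/(-2 - 1) = 0.500000
L_1(-0.5) = (-0.5 - (-2))/(1 - (-2)) = 0.500000

P(-0.5) = 14×L_0(-0.5) + 2×L_1(-0.5)
P(-0.5) = 8.000000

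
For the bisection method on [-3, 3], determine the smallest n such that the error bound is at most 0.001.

We need (b-a)/2^n ≤ 0.001
(3 - (-3))/2^n ≤ 0.001
6/2^n ≤ 0.001
2^n ≥ 6000
n ≥ log₂(6000) = 12.55
n ≥ 13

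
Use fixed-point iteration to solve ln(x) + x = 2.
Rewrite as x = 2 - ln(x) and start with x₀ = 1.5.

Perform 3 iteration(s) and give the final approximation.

Equation: ln(x) + x = 2
Fixed-point form: x = 2 - ln(x)
x₀ = 1.5

x_1 = g(1.500000) = 1.594535
x_2 = g(1.594535) = 1.533418
x_3 = g(1.533418) = 1.572501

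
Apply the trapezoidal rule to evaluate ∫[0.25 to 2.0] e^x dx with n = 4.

f(x) = e^x
a = 0.25, b = 2.0, n = 4
h = (b - a)/n = 0.437500

Trapezoidal rule: (h/2)[f(x₀) + 2f(x₁) + 2f(x₂) + ... + f(xₙ)]

x_0 = 0.2500, f(x_0) = 1.284025, coefficient = 1
x_1 = 0.6875, f(x_1) = 1.988737, coefficient = 2
x_2 = 1.1250, f(x_2) = 3.080217, coefficient = 2
x_3 = 1.5625, f(x_3) = 4.770733, coefficient = 2
x_4 = 2.0000, f(x_4) = 7.389056, coefficient = 1

I ≈ (0.437500/2) × 28.352457 = 6.202100
Exact value: 6.105031
Error: 0.097069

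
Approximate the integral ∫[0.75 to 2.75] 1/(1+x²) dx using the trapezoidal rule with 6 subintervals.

f(x) = 1/(1+x²)
a = 0.75, b = 2.75, n = 6
h = (b - a)/n = 0.333333

Trapezoidal rule: (h/2)[f(x₀) + 2f(x₁) + 2f(x₂) + ... + f(xₙ)]

x_0 = 0.7500, f(x_0) = 0.640000, coefficient = 1
x_1 = 1.0833, f(x_1) = 0.460064, coefficient = 2
x_2 = 1.4167, f(x_2) = 0.332564, coefficient = 2
x_3 = 1.7500, f(x_3) = 0.246154, coefficient = 2
x_4 = 2.0833, f(x_4) = 0.187256, coefficient = 2
x_5 = 2.4167, f(x_5) = 0.146193, coefficient = 2
x_6 = 2.7500, f(x_6) = 0.116788, coefficient = 1

I ≈ (0.333333/2) × 3.501249 = 0.583541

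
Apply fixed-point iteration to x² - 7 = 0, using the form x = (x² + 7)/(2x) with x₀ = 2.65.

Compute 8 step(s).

Equation: x² - 7 = 0
Fixed-point form: x = (x² + 7)/(2x)
x₀ = 2.65

x_1 = g(2.650000) = 2.645755
x_2 = g(2.645755) = 2.645751
x_3 = g(2.645751) = 2.645751
x_4 = g(2.645751) = 2.645751
x_5 = g(2.645751) = 2.645751
x_6 = g(2.645751) = 2.645751
x_7 = g(2.645751) = 2.645751
x_8 = g(2.645751) = 2.645751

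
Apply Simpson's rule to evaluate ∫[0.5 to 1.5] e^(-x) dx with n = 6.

f(x) = e^(-x)
a = 0.5, b = 1.5, n = 6
h = (b - a)/n = 0.166667

Simpson's rule: (h/3)[f(x₀) + 4f(x₁) + 2f(x₂) + ... + f(xₙ)]

x_0 = 0.5000, f(x_0) = 0.606531, coefficient = 1
x_1 = 0.6667, f(x_1) = 0.513417, coefficient = 4
x_2 = 0.8333, f(x_2) = 0.434598, coefficient = 2
x_3 = 1.0000, f(x_3) = 0.367879, coefficient = 4
x_4 = 1.1667, f(x_4) = 0.311403, coefficient = 2
x_5 = 1.3333, f(x_5) = 0.263597, coefficient = 4
x_6 = 1.5000, f(x_6) = 0.223130, coefficient = 1

I ≈ (0.166667/3) × 6.901238 = 0.383402
Exact value: 0.383400
Error: 0.000002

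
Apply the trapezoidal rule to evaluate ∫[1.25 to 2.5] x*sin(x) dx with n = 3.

f(x) = x*sin(x)
a = 1.25, b = 2.5, n = 3
h = (b - a)/n = 0.416667

Trapezoidal rule: (h/2)[f(x₀) + 2f(x₁) + 2f(x₂) + ... + f(xₙ)]

x_0 = 1.2500, f(x_0) = 1.186231, coefficient = 1
x_1 = 1.6667, f(x_1) = 1.659013, coefficient = 2
x_2 = 2.0833, f(x_2) = 1.815632, coefficient = 2
x_3 = 2.5000, f(x_3) = 1.496180, coefficient = 1

I ≈ (0.416667/2) × 9.631701 = 2.006604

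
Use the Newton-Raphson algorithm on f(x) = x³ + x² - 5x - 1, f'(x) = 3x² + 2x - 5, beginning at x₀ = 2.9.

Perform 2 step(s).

f(x) = x³ + x² - 5x - 1
f'(x) = 3x² + 2x - 5
x₀ = 2.9

Newton-Raphson formula: x_{n+1} = x_n - f(x_n)/f'(x_n)

Iteration 1:
  f(2.900000) = 17.299000
  f'(2.900000) = 26.030000
  x_1 = 2.900000 - 17.299000/26.030000 = 2.235421
Iteration 2:
  f(2.235421) = 3.990635
  f'(2.235421) = 14.462158
  x_2 = 2.235421 - 3.990635/14.462158 = 1.959484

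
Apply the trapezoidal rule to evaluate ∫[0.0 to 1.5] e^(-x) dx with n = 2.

f(x) = e^(-x)
a = 0.0, b = 1.5, n = 2
h = (b - a)/n = 0.750000

Trapezoidal rule: (h/2)[f(x₀) + 2f(x₁) + 2f(x₂) + ... + f(xₙ)]

x_0 = 0.0000, f(x_0) = 1.000000, coefficient = 1
x_1 = 0.7500, f(x_1) = 0.472367, coefficient = 2
x_2 = 1.5000, f(x_2) = 0.223130, coefficient = 1

I ≈ (0.750000/2) × 2.167863 = 0.812949
Exact value: 0.776870
Error: 0.036079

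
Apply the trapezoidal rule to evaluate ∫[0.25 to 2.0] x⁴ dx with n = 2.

f(x) = x⁴
a = 0.25, b = 2.0, n = 2
h = (b - a)/n = 0.875000

Trapezoidal rule: (h/2)[f(x₀) + 2f(x₁) + 2f(x₂) + ... + f(xₙ)]

x_0 = 0.2500, f(x_0) = 0.003906, coefficient = 1
x_1 = 1.1250, f(x_1) = 1.601807, coefficient = 2
x_2 = 2.0000, f(x_2) = 16.000000, coefficient = 1

I ≈ (0.875000/2) × 19.207520 = 8.403290
Exact value: 6.399805
Error: 2.003485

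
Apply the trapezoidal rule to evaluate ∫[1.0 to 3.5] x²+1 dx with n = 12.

f(x) = x²+1
a = 1.0, b = 3.5, n = 12
h = (b - a)/n = 0.208333

Trapezoidal rule: (h/2)[f(x₀) + 2f(x₁) + 2f(x₂) + ... + f(xₙ)]

x_0 = 1.0000, f(x_0) = 2.000000, coefficient = 1
x_1 = 1.2083, f(x_1) = 2.460069, coefficient = 2
x_2 = 1.4167, f(x_2) = 3.006944, coefficient = 2
x_3 = 1.6250, f(x_3) = 3.640625, coefficient = 2
x_4 = 1.8333, f(x_4) = 4.361111, coefficient = 2
x_5 = 2.0417, f(x_5) = 5.168403, coefficient = 2
x_6 = 2.2500, f(x_6) = 6.062500, coefficient = 2
x_7 = 2.4583, f(x_7) = 7.043403, coefficient = 2
x_8 = 2.6667, f(x_8) = 8.111111, coefficient = 2
x_9 = 2.8750, f(x_9) = 9.265625, coefficient = 2
x_10 = 3.0833, f(x_10) = 10.506944, coefficient = 2
x_11 = 3.2917, f(x_11) = 11.835069, coefficient = 2
x_12 = 3.5000, f(x_12) = 13.250000, coefficient = 1

I ≈ (0.208333/2) × 158.173611 = 16.476418
Exact value: 16.458333
Error: 0.018084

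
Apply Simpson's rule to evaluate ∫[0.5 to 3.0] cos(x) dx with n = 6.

f(x) = cos(x)
a = 0.5, b = 3.0, n = 6
h = (b - a)/n = 0.416667

Simpson's rule: (h/3)[f(x₀) + 4f(x₁) + 2f(x₂) + ... + f(xₙ)]

x_0 = 0.5000, f(x_0) = 0.877583, coefficient = 1
x_1 = 0.9167, f(x_1) = 0.608469, coefficient = 4
x_2 = 1.3333, f(x_2) = 0.235238, coefficient = 2
x_3 = 1.7500, f(x_3) = -0.178246, coefficient = 4
x_4 = 2.1667, f(x_4) = -0.561229, coefficient = 2
x_5 = 2.5833, f(x_5) = -0.848178, coefficient = 4
x_6 = 3.0000, f(x_6) = -0.989992, coefficient = 1

I ≈ (0.416667/3) × -2.436216 = -0.338363
Exact value: -0.338306
Error: 0.000058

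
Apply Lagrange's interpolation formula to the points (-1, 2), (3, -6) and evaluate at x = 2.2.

Lagrange interpolation formula:
P(x) = Σ yᵢ × Lᵢ(x)
where Lᵢ(x) = Π_{j≠i} (x - xⱼ)/(xᵢ - xⱼ)

L_0(2.2) = (2.2 - 3)/(-1 - 3) = 0.200000
L_1(2.2) = (2.2 - (-1))/(3 - (-1)) = 0.800000

P(2.2) = 2×L_0(2.2) + (-6)×L_1(2.2)
P(2.2) = -4.400000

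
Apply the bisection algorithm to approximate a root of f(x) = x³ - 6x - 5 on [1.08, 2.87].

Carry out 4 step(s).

f(x) = x³ - 6x - 5
Initial interval: [1.08, 2.87]

Iteration 1:
  c_1 = (1.080000 + 2.870000)/2 = 1.975000
  f(c_1) = f(1.975000) = -9.146266
  f(a) × f(c) ≥ 0, new interval: [1.975000, 2.870000]
Iteration 2:
  c_2 = (1.975000 + 2.870000)/2 = 2.422500
  f(c_2) = f(2.422500) = -5.318544
  f(a) × f(c) ≥ 0, new interval: [2.422500, 2.870000]
Iteration 3:
  c_3 = (2.422500 + 2.870000)/2 = 2.646250
  f(c_3) = f(2.646250) = -2.346766
  f(a) × f(c) ≥ 0, new interval: [2.646250, 2.870000]
Iteration 4:
  c_4 = (2.646250 + 2.870000)/2 = 2.758125
  f(c_4) = f(2.758125) = -0.566994
  f(a) × f(c) ≥ 0, new interval: [2.758125, 2.870000]

After 4 iteration(s), the approximation is c_4 = 2.758125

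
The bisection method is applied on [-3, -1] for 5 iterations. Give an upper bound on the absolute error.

Bisection error bound: |error| ≤ (b-a)/2^n
|error| ≤ (-1 - (-3))/2^5 = 2/2^5
|error| ≤ 0.0625000000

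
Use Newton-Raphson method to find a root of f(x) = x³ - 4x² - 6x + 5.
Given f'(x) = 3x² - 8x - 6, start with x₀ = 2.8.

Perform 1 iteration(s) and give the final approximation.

f(x) = x³ - 4x² - 6x + 5
f'(x) = 3x² - 8x - 6
x₀ = 2.8

Newton-Raphson formula: x_{n+1} = x_n - f(x_n)/f'(x_n)

Iteration 1:
  f(2.800000) = -21.208000
  f'(2.800000) = -4.880000
  x_1 = 2.800000 - (-21.208000)/(-4.880000) = -1.545902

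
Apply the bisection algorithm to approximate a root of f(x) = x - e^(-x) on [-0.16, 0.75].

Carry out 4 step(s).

f(x) = x - e^(-x)
Initial interval: [-0.16, 0.75]

Iteration 1:
  c_1 = (-0.160000 + 0.750000)/2 = 0.295000
  f(c_1) = f(0.295000) = -0.449532
  f(a) × f(c) ≥ 0, new interval: [0.295000, 0.750000]
Iteration 2:
  c_2 = (0.295000 + 0.750000)/2 = 0.522500
  f(c_2) = f(0.522500) = -0.070536
  f(a) × f(c) ≥ 0, new interval: [0.522500, 0.750000]
Iteration 3:
  c_3 = (0.522500 + 0.750000)/2 = 0.636250
  f(c_3) = f(0.636250) = 0.106977
  f(a) × f(c) < 0, new interval: [0.522500, 0.636250]
Iteration 4:
  c_4 = (0.522500 + 0.636250)/2 = 0.579375
  f(c_4) = f(0.579375) = 0.019127
  f(a) × f(c) < 0, new interval: [0.522500, 0.579375]

After 4 iteration(s), the approximation is c_4 = 0.579375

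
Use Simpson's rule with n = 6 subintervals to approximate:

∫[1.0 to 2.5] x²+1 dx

f(x) = x²+1
a = 1.0, b = 2.5, n = 6
h = (b - a)/n = 0.250000

Simpson's rule: (h/3)[f(x₀) + 4f(x₁) + 2f(x₂) + ... + f(xₙ)]

x_0 = 1.0000, f(x_0) = 2.000000, coefficient = 1
x_1 = 1.2500, f(x_1) = 2.562500, coefficient = 4
x_2 = 1.5000, f(x_2) = 3.250000, coefficient = 2
x_3 = 1.7500, f(x_3) = 4.062500, coefficient = 4
x_4 = 2.0000, f(x_4) = 5.000000, coefficient = 2
x_5 = 2.2500, f(x_5) = 6.062500, coefficient = 4
x_6 = 2.5000, f(x_6) = 7.250000, coefficient = 1

I ≈ (0.250000/3) × 76.500000 = 6.375000
Exact value: 6.375000
Error: 0.000000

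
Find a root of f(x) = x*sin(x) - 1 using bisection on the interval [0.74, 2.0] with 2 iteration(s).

f(x) = x*sin(x) - 1
Initial interval: [0.74, 2.0]

Iteration 1:
  c_1 = (0.740000 + 2.000000)/2 = 1.370000
  f(c_1) = f(1.370000) = 0.342474
  f(a) × f(c) < 0, new interval: [0.740000, 1.370000]
Iteration 2:
  c_2 = (0.740000 + 1.370000)/2 = 1.055000
  f(c_2) = f(1.055000) = -0.082255
  f(a) × f(c) ≥ 0, new interval: [1.055000, 1.370000]

After 2 iteration(s), the approximation is c_2 = 1.055000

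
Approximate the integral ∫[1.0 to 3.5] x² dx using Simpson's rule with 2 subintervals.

f(x) = x²
a = 1.0, b = 3.5, n = 2
h = (b - a)/n = 1.250000

Simpson's rule: (h/3)[f(x₀) + 4f(x₁) + 2f(x₂) + ... + f(xₙ)]

x_0 = 1.0000, f(x_0) = 1.000000, coefficient = 1
x_1 = 2.2500, f(x_1) = 5.062500, coefficient = 4
x_2 = 3.5000, f(x_2) = 12.250000, coefficient = 1

I ≈ (1.250000/3) × 33.500000 = 13.958333
Exact value: 13.958333
Error: 0.000000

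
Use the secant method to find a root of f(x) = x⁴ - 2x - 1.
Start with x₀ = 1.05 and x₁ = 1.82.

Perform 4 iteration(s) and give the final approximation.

f(x) = x⁴ - 2x - 1
x₀ = 1.05, x₁ = 1.82

Secant formula: x_{n+1} = x_n - f(x_n)(x_n - x_{n-1})/(f(x_n) - f(x_{n-1}))

Iteration 1:
  f(1.050000) = -1.884494
  f(1.820000) = 6.331994
  x_2 = 1.820000 - 6.331994×(1.820000 - 1.050000)/(6.331994 - (-1.884494))
       = 1.226603
Iteration 2:
  f(1.820000) = 6.331994
  f(1.226603) = -1.189518
  x_3 = 1.226603 - (-1.189518)×(1.226603 - 1.820000)/(-1.189518 - 6.331994)
       = 1.320448
Iteration 3:
  f(1.226603) = -1.189518
  f(1.320448) = -0.600812
  x_4 = 1.320448 - (-0.600812)×(1.320448 - 1.226603)/(-0.600812 - (-1.189518))
       = 1.416223
Iteration 4:
  f(1.320448) = -0.600812
  f(1.416223) = 0.190337
  x_5 = 1.416223 - 0.190337×(1.416223 - 1.320448)/(0.190337 - (-0.600812))
       = 1.393181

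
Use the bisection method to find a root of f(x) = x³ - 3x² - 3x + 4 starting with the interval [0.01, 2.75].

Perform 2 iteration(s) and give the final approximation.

f(x) = x³ - 3x² - 3x + 4
Initial interval: [0.01, 2.75]

Iteration 1:
  c_1 = (0.010000 + 2.750000)/2 = 1.380000
  f(c_1) = f(1.380000) = -3.225128
  f(a) × f(c) < 0, new interval: [0.010000, 1.380000]
Iteration 2:
  c_2 = (0.010000 + 1.380000)/2 = 0.695000
  f(c_2) = f(0.695000) = 0.801627
  f(a) × f(c) ≥ 0, new interval: [0.695000, 1.380000]

After 2 iteration(s), the approximation is c_2 = 0.695000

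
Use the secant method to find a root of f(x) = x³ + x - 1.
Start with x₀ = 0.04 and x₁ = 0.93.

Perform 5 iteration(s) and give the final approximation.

f(x) = x³ + x - 1
x₀ = 0.04, x₁ = 0.93

Secant formula: x_{n+1} = x_n - f(x_n)(x_n - x_{n-1})/(f(x_n) - f(x_{n-1}))

Iteration 1:
  f(0.040000) = -0.959936
  f(0.930000) = 0.734357
  x_2 = 0.930000 - 0.734357×(0.930000 - 0.040000)/(0.734357 - (-0.959936))
       = 0.544248
Iteration 2:
  f(0.930000) = 0.734357
  f(0.544248) = -0.294543
  x_3 = 0.544248 - (-0.294543)×(0.544248 - 0.930000)/(-0.294543 - 0.734357)
       = 0.654677
Iteration 3:
  f(0.544248) = -0.294543
  f(0.654677) = -0.064727
  x_4 = 0.654677 - (-0.064727)×(0.654677 - 0.544248)/(-0.064727 - (-0.294543))
       = 0.685779
Iteration 4:
  f(0.654677) = -0.064727
  f(0.685779) = 0.008296
  x_5 = 0.685779 - 0.008296×(0.685779 - 0.654677)/(0.008296 - (-0.064727))
       = 0.682246
Iteration 5:
  f(0.685779) = 0.008296
  f(0.682246) = -0.000197
  x_6 = 0.682246 - (-0.000197)×(0.682246 - 0.685779)/(-0.000197 - 0.008296)
       = 0.682328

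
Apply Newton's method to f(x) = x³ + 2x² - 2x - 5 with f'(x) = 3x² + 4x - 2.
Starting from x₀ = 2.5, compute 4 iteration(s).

f(x) = x³ + 2x² - 2x - 5
f'(x) = 3x² + 4x - 2
x₀ = 2.5

Newton-Raphson formula: x_{n+1} = x_n - f(x_n)/f'(x_n)

Iteration 1:
  f(2.500000) = 18.125000
  f'(2.500000) = 26.750000
  x_1 = 2.500000 - 18.125000/26.750000 = 1.822430
Iteration 2:
  f(1.822430) = 4.050388
  f'(1.822430) = 15.253472
  x_2 = 1.822430 - 4.050388/15.253472 = 1.556891
Iteration 3:
  f(1.556891) = 0.507802
  f'(1.556891) = 11.499294
  x_3 = 1.556891 - 0.507802/11.499294 = 1.512732
Iteration 4:
  f(1.512732) = 0.012922
  f'(1.512732) = 10.915999
  x_4 = 1.512732 - 0.012922/10.915999 = 1.511548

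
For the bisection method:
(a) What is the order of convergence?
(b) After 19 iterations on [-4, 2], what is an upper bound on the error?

(a) Bisection has linear (order 1) convergence; the error is halved each step.

(b) Error bound = (b-a)/2^n = (2 - (-4))/2^{19}
    = 6/2^{19}

(a) 1 (linear); (b) error ≤ 1.14e-05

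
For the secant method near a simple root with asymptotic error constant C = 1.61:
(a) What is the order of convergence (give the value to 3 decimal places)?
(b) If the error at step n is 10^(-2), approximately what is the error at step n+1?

(a) Secant method has superlinear convergence with order φ = (1+√5)/2 ≈ 1.618.
    This means |e_{n+1}| ≈ C|e_n|^1.618.

(b) With |e_n| = 10^(-2) and C = 1.61:
    |e_{n+1}| ≈ 1.61 × (10^(-2))^1.618 = 1.61 × 10^(-3.24)

(a) ≈ 1.618 (golden ratio); (b) |e_{n+1}| ≈ 9.349e-04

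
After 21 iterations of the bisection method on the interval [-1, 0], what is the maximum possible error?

Bisection error bound: |error| ≤ (b-a)/2^n
|error| ≤ (0 - (-1))/2^21 = 1/2^21
|error| ≤ 0.0000004768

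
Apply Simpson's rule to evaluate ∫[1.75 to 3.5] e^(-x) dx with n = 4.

f(x) = e^(-x)
a = 1.75, b = 3.5, n = 4
h = (b - a)/n = 0.437500

Simpson's rule: (h/3)[f(x₀) + 4f(x₁) + 2f(x₂) + ... + f(xₙ)]

x_0 = 1.7500, f(x_0) = 0.173774, coefficient = 1
x_1 = 2.1875, f(x_1) = 0.112197, coefficient = 4
x_2 = 2.6250, f(x_2) = 0.072440, coefficient = 2
x_3 = 3.0625, f(x_3) = 0.046771, coefficient = 4
x_4 = 3.5000, f(x_4) = 0.030197, coefficient = 1

I ≈ (0.437500/3) × 0.984721 = 0.143605
Exact value: 0.143577
Error: 0.000029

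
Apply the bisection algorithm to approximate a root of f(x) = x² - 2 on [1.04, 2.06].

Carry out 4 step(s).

f(x) = x² - 2
Initial interval: [1.04, 2.06]

Iteration 1:
  c_1 = (1.040000 + 2.060000)/2 = 1.550000
  f(c_1) = f(1.550000) = 0.402500
  f(a) × f(c) < 0, new interval: [1.040000, 1.550000]
Iteration 2:
  c_2 = (1.040000 + 1.550000)/2 = 1.295000
  f(c_2) = f(1.295000) = -0.322975
  f(a) × f(c) ≥ 0, new interval: [1.295000, 1.550000]
Iteration 3:
  c_3 = (1.295000 + 1.550000)/2 = 1.422500
  f(c_3) = f(1.422500) = 0.023506
  f(a) × f(c) < 0, new interval: [1.295000, 1.422500]
Iteration 4:
  c_4 = (1.295000 + 1.422500)/2 = 1.358750
  f(c_4) = f(1.358750) = -0.153798
  f(a) × f(c) ≥ 0, new interval: [1.358750, 1.422500]

After 4 iteration(s), the approximation is c_4 = 1.358750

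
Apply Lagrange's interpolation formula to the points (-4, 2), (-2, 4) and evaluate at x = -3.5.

Lagrange interpolation formula:
P(x) = Σ yᵢ × Lᵢ(x)
where Lᵢ(x) = Π_{j≠i} (x - xⱼ)/(xᵢ - xⱼ)

L_0(-3.5) = (-3.5 - (-2))/(-4 - (-2)) = 0.750000
L_1(-3.5) = (-3.5 - (-4))/(-2 - (-4)) = 0.250000

P(-3.5) = 2×L_0(-3.5) + 4×L_1(-3.5)
P(-3.5) = 2.500000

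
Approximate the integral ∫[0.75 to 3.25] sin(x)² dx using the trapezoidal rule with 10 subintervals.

f(x) = sin(x)²
a = 0.75, b = 3.25, n = 10
h = (b - a)/n = 0.250000

Trapezoidal rule: (h/2)[f(x₀) + 2f(x₁) + 2f(x₂) + ... + f(xₙ)]

x_0 = 0.7500, f(x_0) = 0.464631, coefficient = 1
x_1 = 1.0000, f(x_1) = 0.708073, coefficient = 2
x_2 = 1.2500, f(x_2) = 0.900572, coefficient = 2
x_3 = 1.5000, f(x_3) = 0.994996, coefficient = 2
x_4 = 1.7500, f(x_4) = 0.968228, coefficient = 2
x_5 = 2.0000, f(x_5) = 0.826822, coefficient = 2
x_6 = 2.2500, f(x_6) = 0.605398, coefficient = 2
x_7 = 2.5000, f(x_7) = 0.358169, coefficient = 2
x_8 = 2.7500, f(x_8) = 0.145665, coefficient = 2
x_9 = 3.0000, f(x_9) = 0.019915, coefficient = 2
x_10 = 3.2500, f(x_10) = 0.011706, coefficient = 1

I ≈ (0.250000/2) × 11.532014 = 1.441502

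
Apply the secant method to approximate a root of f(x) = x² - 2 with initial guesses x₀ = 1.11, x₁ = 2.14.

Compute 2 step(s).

f(x) = x² - 2
x₀ = 1.11, x₁ = 2.14

Secant formula: x_{n+1} = x_n - f(x_n)(x_n - x_{n-1})/(f(x_n) - f(x_{n-1}))

Iteration 1:
  f(1.110000) = -0.767900
  f(2.140000) = 2.579600
  x_2 = 2.140000 - 2.579600×(2.140000 - 1.110000)/(2.579600 - (-0.767900))
       = 1.346277
Iteration 2:
  f(2.140000) = 2.579600
  f(1.346277) = -0.187538
  x_3 = 1.346277 - (-0.187538)×(1.346277 - 2.140000)/(-0.187538 - 2.579600)
       = 1.400070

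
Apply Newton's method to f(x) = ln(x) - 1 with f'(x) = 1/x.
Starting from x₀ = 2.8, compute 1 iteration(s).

f(x) = ln(x) - 1
f'(x) = 1/x
x₀ = 2.8

Newton-Raphson formula: x_{n+1} = x_n - f(x_n)/f'(x_n)

Iteration 1:
  f(2.800000) = 0.029619
  f'(2.800000) = 0.357143
  x_1 = 2.800000 - 0.029619/0.357143 = 2.717066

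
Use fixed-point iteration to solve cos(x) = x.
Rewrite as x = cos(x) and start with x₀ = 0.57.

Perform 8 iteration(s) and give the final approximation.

Equation: cos(x) = x
Fixed-point form: x = cos(x)
x₀ = 0.57

x_1 = g(0.570000) = 0.841901
x_2 = g(0.841901) = 0.666046
x_3 = g(0.666046) = 0.786271
x_4 = g(0.786271) = 0.706489
x_5 = g(0.706489) = 0.760646
x_6 = g(0.760646) = 0.724391
x_7 = g(0.724391) = 0.748903
x_8 = g(0.748903) = 0.732436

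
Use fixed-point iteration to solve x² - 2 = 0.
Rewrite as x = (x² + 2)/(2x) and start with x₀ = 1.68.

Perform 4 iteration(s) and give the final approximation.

Equation: x² - 2 = 0
Fixed-point form: x = (x² + 2)/(2x)
x₀ = 1.68

x_1 = g(1.680000) = 1.435238
x_2 = g(1.435238) = 1.414368
x_3 = g(1.414368) = 1.414214
x_4 = g(1.414214) = 1.414214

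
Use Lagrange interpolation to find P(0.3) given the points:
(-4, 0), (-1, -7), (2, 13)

Lagrange interpolation formula:
P(x) = Σ yᵢ × Lᵢ(x)
where Lᵢ(x) = Π_{j≠i} (x - xⱼ)/(xᵢ - xⱼ)

L_0(0.3) = (0.3 - (-1))/(-4 - (-1)) × (0.3 - 2)/(-4 - 2) = -0.122778
L_1(0.3) = (0.3 - (-4))/(-1 - (-4)) × (0.3 - 2)/(-1 - 2) = 0.812222
L_2(0.3) = (0.3 - (-4))/(2 - (-4)) × (0.3 - (-1))/(2 - (-1)) = 0.310556

P(0.3) = 0×L_0(0.3) + (-7)×L_1(0.3) + 13×L_2(0.3)
P(0.3) = -1.648333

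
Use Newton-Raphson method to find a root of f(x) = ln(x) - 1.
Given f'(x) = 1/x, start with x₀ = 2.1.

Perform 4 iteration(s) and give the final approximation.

f(x) = ln(x) - 1
f'(x) = 1/x
x₀ = 2.1

Newton-Raphson formula: x_{n+1} = x_n - f(x_n)/f'(x_n)

Iteration 1:
  f(2.100000) = -0.258063
  f'(2.100000) = 0.476190
  x_1 = 2.100000 - (-0.258063)/0.476190 = 2.641932
Iteration 2:
  f(2.641932) = -0.028490
  f'(2.641932) = 0.378511
  x_2 = 2.641932 - (-0.028490)/0.378511 = 2.717199
Iteration 3:
  f(2.717199) = -0.000398
  f'(2.717199) = 0.368026
  x_3 = 2.717199 - (-0.000398)/0.368026 = 2.718282
Iteration 4:
  f(2.718282) = 0.000000
  f'(2.718282) = 0.367879
  x_4 = 2.718282 - 0.000000/0.367879 = 2.718282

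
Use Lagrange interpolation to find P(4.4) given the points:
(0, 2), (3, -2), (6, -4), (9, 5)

Lagrange interpolation formula:
P(x) = Σ yᵢ × Lᵢ(x)
where Lᵢ(x) = Π_{j≠i} (x - xⱼ)/(xᵢ - xⱼ)

L_0(4.4) = (4.4 - 3)/(0 - 3) × (4.4 - 6)/(0 - 6) × (4.4 - 9)/(0 - 9) = -0.063605
L_1(4.4) = (4.4 - 0)/(3 - 0) × (4.4 - 6)/(3 - 6) × (4.4 - 9)/(3 - 9) = 0.599704
L_2(4.4) = (4.4 - 0)/(6 - 0) × (4.4 - 3)/(6 - 3) × (4.4 - 9)/(6 - 9) = 0.524741
L_3(4.4) = (4.4 - 0)/(9 - 0) × (4.4 - 3)/(9 - 3) × (4.4 - 6)/(9 - 6) = -0.060840

P(4.4) = 2×L_0(4.4) + (-2)×L_1(4.4) + (-4)×L_2(4.4) + 5×L_3(4.4)
P(4.4) = -3.729778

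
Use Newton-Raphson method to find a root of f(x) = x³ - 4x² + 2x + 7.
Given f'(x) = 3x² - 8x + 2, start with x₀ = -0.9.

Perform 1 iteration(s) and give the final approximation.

f(x) = x³ - 4x² + 2x + 7
f'(x) = 3x² - 8x + 2
x₀ = -0.9

Newton-Raphson formula: x_{n+1} = x_n - f(x_n)/f'(x_n)

Iteration 1:
  f(-0.900000) = 1.231000
  f'(-0.900000) = 11.630000
  x_1 = -0.900000 - 1.231000/11.630000 = -1.005847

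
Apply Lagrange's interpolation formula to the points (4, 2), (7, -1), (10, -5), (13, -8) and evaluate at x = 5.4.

Lagrange interpolation formula:
P(x) = Σ yᵢ × Lᵢ(x)
where Lᵢ(x) = Π_{j≠i} (x - xⱼ)/(xᵢ - xⱼ)

L_0(5.4) = (5.4 - 7)/(4 - 7) × (5.4 - 10)/(4 - 10) × (5.4 - 13)/(4 - 13) = 0.345284
L_1(5.4) = (5.4 - 4)/(7 - 4) × (5.4 - 10)/(7 - 10) × (5.4 - 13)/(7 - 13) = 0.906370
L_2(5.4) = (5.4 - 4)/(10 - 4) × (5.4 - 7)/(10 - 7) × (5.4 - 13)/(10 - 13) = -0.315259
L_3(5.4) = (5.4 - 4)/(13 - 4) × (5.4 - 7)/(13 - 7) × (5.4 - 10)/(13 - 10) = 0.063605

P(5.4) = 2×L_0(5.4) + (-1)×L_1(5.4) + (-5)×L_2(5.4) + (-8)×L_3(5.4)
P(5.4) = 0.851654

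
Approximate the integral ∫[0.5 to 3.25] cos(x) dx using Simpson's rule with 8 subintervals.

f(x) = cos(x)
a = 0.5, b = 3.25, n = 8
h = (b - a)/n = 0.343750

Simpson's rule: (h/3)[f(x₀) + 4f(x₁) + 2f(x₂) + ... + f(xₙ)]

x_0 = 0.5000, f(x_0) = 0.877583, coefficient = 1
x_1 = 0.8438, f(x_1) = 0.664666, coefficient = 4
x_2 = 1.1875, f(x_2) = 0.373980, coefficient = 2
x_3 = 1.5312, f(x_3) = 0.039536, coefficient = 4
x_4 = 1.8750, f(x_4) = -0.299534, coefficient = 2
x_5 = 2.2188, f(x_5) = -0.603556, coefficient = 4
x_6 = 2.5625, f(x_6) = -0.836960, coefficient = 2
x_7 = 2.9062, f(x_7) = -0.972434, coefficient = 4
x_8 = 3.2500, f(x_8) = -0.994130, coefficient = 1

I ≈ (0.343750/3) × -5.128729 = -0.587667
Exact value: -0.587621
Error: 0.000046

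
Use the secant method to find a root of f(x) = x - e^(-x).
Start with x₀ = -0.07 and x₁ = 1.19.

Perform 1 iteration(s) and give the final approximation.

f(x) = x - e^(-x)
x₀ = -0.07, x₁ = 1.19

Secant formula: x_{n+1} = x_n - f(x_n)(x_n - x_{n-1})/(f(x_n) - f(x_{n-1}))

Iteration 1:
  f(-0.070000) = -1.142508
  f(1.190000) = 0.885779
  x_2 = 1.190000 - 0.885779×(1.190000 - (-0.070000))/(0.885779 - (-1.142508))
       = 0.639742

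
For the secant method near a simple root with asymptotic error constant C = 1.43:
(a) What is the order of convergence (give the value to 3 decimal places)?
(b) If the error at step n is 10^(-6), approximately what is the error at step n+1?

(a) Secant method has superlinear convergence with order φ = (1+√5)/2 ≈ 1.618.
    This means |e_{n+1}| ≈ C|e_n|^1.618.

(b) With |e_n| = 10^(-6) and C = 1.43:
    |e_{n+1}| ≈ 1.43 × (10^(-6))^1.618 = 1.43 × 10^(-9.71)

(a) ≈ 1.618 (golden ratio); (b) |e_{n+1}| ≈ 2.800e-10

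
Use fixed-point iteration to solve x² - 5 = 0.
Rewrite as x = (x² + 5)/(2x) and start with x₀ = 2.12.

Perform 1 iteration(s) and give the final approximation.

Equation: x² - 5 = 0
Fixed-point form: x = (x² + 5)/(2x)
x₀ = 2.12

x_1 = g(2.120000) = 2.239245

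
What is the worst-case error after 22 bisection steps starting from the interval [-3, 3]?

Bisection error bound: |error| ≤ (b-a)/2^n
|error| ≤ (3 - (-3))/2^22 = 6/2^22
|error| ≤ 0.0000014305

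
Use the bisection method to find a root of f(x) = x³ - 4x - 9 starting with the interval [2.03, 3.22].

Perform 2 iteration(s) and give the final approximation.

f(x) = x³ - 4x - 9
Initial interval: [2.03, 3.22]

Iteration 1:
  c_1 = (2.030000 + 3.220000)/2 = 2.625000
  f(c_1) = f(2.625000) = -1.412109
  f(a) × f(c) ≥ 0, new interval: [2.625000, 3.220000]
Iteration 2:
  c_2 = (2.625000 + 3.220000)/2 = 2.922500
  f(c_2) = f(2.922500) = 4.271091
  f(a) × f(c) < 0, new interval: [2.625000, 2.922500]

After 2 iteration(s), the approximation is c_2 = 2.922500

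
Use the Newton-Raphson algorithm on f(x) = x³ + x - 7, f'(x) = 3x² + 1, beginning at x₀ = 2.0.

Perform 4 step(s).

f(x) = x³ + x - 7
f'(x) = 3x² + 1
x₀ = 2.0

Newton-Raphson formula: x_{n+1} = x_n - f(x_n)/f'(x_n)

Iteration 1:
  f(2.000000) = 3.000000
  f'(2.000000) = 13.000000
  x_1 = 2.000000 - 3.000000/13.000000 = 1.769231
Iteration 2:
  f(1.769231) = 0.307237
  f'(1.769231) = 10.390533
  x_2 = 1.769231 - 0.307237/10.390533 = 1.739662
Iteration 3:
  f(1.739662) = 0.004615
  f'(1.739662) = 10.079270
  x_3 = 1.739662 - 0.004615/10.079270 = 1.739204
Iteration 4:
  f(1.739204) = 0.000001
  f'(1.739204) = 10.074491
  x_4 = 1.739204 - 0.000001/10.074491 = 1.739204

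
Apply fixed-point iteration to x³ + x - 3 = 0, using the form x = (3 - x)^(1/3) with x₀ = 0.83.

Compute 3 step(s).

Equation: x³ + x - 3 = 0
Fixed-point form: x = (3 - x)^(1/3)
x₀ = 0.83

x_1 = g(0.830000) = 1.294653
x_2 = g(1.294653) = 1.194733
x_3 = g(1.194733) = 1.217626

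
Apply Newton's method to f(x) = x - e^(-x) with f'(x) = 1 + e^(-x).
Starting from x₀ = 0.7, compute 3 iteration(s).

f(x) = x - e^(-x)
f'(x) = 1 + e^(-x)
x₀ = 0.7

Newton-Raphson formula: x_{n+1} = x_n - f(x_n)/f'(x_n)

Iteration 1:
  f(0.700000) = 0.203415
  f'(0.700000) = 1.496585
  x_1 = 0.700000 - 0.203415/1.496585 = 0.564081
Iteration 2:
  f(0.564081) = -0.004802
  f'(0.564081) = 1.568883
  x_2 = 0.564081 - (-0.004802)/1.568883 = 0.567142
Iteration 3:
  f(0.567142) = -0.000003
  f'(0.567142) = 1.567144
  x_3 = 0.567142 - (-0.000003)/1.567144 = 0.567143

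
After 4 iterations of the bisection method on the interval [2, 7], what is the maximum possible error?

Bisection error bound: |error| ≤ (b-a)/2^n
|error| ≤ (7 - 2)/2^4 = 5/2^4
|error| ≤ 0.3125000000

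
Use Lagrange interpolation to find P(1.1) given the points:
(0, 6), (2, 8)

Lagrange interpolation formula:
P(x) = Σ yᵢ × Lᵢ(x)
where Lᵢ(x) = Π_{j≠i} (x - xⱼ)/(xᵢ - xⱼ)

L_0(1.1) = (1.1 - 2)/(0 - 2) = 0.450000
L_1(1.1) = (1.1 - 0)/(2 - 0) = 0.550000

P(1.1) = 6×L_0(1.1) + 8×L_1(1.1)
P(1.1) = 7.100000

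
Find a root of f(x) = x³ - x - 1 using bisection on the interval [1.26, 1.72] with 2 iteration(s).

f(x) = x³ - x - 1
Initial interval: [1.26, 1.72]

Iteration 1:
  c_1 = (1.260000 + 1.720000)/2 = 1.490000
  f(c_1) = f(1.490000) = 0.817949
  f(a) × f(c) < 0, new interval: [1.260000, 1.490000]
Iteration 2:
  c_2 = (1.260000 + 1.490000)/2 = 1.375000
  f(c_2) = f(1.375000) = 0.224609
  f(a) × f(c) < 0, new interval: [1.260000, 1.375000]

After 2 iteration(s), the approximation is c_2 = 1.375000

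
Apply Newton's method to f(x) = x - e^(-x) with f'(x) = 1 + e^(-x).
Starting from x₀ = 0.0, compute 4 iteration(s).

f(x) = x - e^(-x)
f'(x) = 1 + e^(-x)
x₀ = 0.0

Newton-Raphson formula: x_{n+1} = x_n - f(x_n)/f'(x_n)

Iteration 1:
  f(0.000000) = -1.000000
  f'(0.000000) = 2.000000
  x_1 = 0.000000 - (-1.000000)/2.000000 = 0.500000
Iteration 2:
  f(0.500000) = -0.106531
  f'(0.500000) = 1.606531
  x_2 = 0.500000 - (-0.106531)/1.606531 = 0.566311
Iteration 3:
  f(0.566311) = -0.001305
  f'(0.566311) = 1.567616
  x_3 = 0.566311 - (-0.001305)/1.567616 = 0.567143
Iteration 4:
  f(0.567143) = 0.000000
  f'(0.567143) = 1.567143
  x_4 = 0.567143 - 0.000000/1.567143 = 0.567143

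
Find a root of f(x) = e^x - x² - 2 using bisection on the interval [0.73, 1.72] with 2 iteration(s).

f(x) = e^x - x² - 2
Initial interval: [0.73, 1.72]

Iteration 1:
  c_1 = (0.730000 + 1.720000)/2 = 1.225000
  f(c_1) = f(1.225000) = -0.096459
  f(a) × f(c) ≥ 0, new interval: [1.225000, 1.720000]
Iteration 2:
  c_2 = (1.225000 + 1.720000)/2 = 1.472500
  f(c_2) = f(1.472500) = 0.191866
  f(a) × f(c) < 0, new interval: [1.225000, 1.472500]

After 2 iteration(s), the approximation is c_2 = 1.472500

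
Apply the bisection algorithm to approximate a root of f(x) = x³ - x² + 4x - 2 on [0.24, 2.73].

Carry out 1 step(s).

f(x) = x³ - x² + 4x - 2
Initial interval: [0.24, 2.73]

Iteration 1:
  c_1 = (0.240000 + 2.730000)/2 = 1.485000
  f(c_1) = f(1.485000) = 5.009534
  f(a) × f(c) < 0, new interval: [0.240000, 1.485000]

After 1 iteration(s), the approximation is c_1 = 1.485000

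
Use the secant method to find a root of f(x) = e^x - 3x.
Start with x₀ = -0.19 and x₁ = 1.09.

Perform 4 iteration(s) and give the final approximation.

f(x) = e^x - 3x
x₀ = -0.19, x₁ = 1.09

Secant formula: x_{n+1} = x_n - f(x_n)(x_n - x_{n-1})/(f(x_n) - f(x_{n-1}))

Iteration 1:
  f(-0.190000) = 1.396959
  f(1.090000) = -0.295726
  x_2 = 1.090000 - (-0.295726)×(1.090000 - (-0.190000))/(-0.295726 - 1.396959)
       = 0.866374
Iteration 2:
  f(1.090000) = -0.295726
  f(0.866374) = -0.220850
  x_3 = 0.866374 - (-0.220850)×(0.866374 - 1.090000)/(-0.220850 - (-0.295726))
       = 0.206776
Iteration 3:
  f(0.866374) = -0.220850
  f(0.206776) = 0.609380
  x_4 = 0.206776 - 0.609380×(0.206776 - 0.866374)/(0.609380 - (-0.220850))
       = 0.690913
Iteration 4:
  f(0.206776) = 0.609380
  f(0.690913) = -0.077203
  x_5 = 0.690913 - (-0.077203)×(0.690913 - 0.206776)/(-0.077203 - 0.609380)
       = 0.636475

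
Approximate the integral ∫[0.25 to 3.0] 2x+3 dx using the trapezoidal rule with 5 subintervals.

f(x) = 2x+3
a = 0.25, b = 3.0, n = 5
h = (b - a)/n = 0.550000

Trapezoidal rule: (h/2)[f(x₀) + 2f(x₁) + 2f(x₂) + ... + f(xₙ)]

x_0 = 0.2500, f(x_0) = 3.500000, coefficient = 1
x_1 = 0.8000, f(x_1) = 4.600000, coefficient = 2
x_2 = 1.3500, f(x_2) = 5.700000, coefficient = 2
x_3 = 1.9000, f(x_3) = 6.800000, coefficient = 2
x_4 = 2.4500, f(x_4) = 7.900000, coefficient = 2
x_5 = 3.0000, f(x_5) = 9.000000, coefficient = 1

I ≈ (0.550000/2) × 62.500000 = 17.187500
Exact value: 17.187500
Error: 0.000000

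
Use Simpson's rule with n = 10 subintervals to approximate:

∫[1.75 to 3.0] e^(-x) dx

f(x) = e^(-x)
a = 1.75, b = 3.0, n = 10
h = (b - a)/n = 0.125000

Simpson's rule: (h/3)[f(x₀) + 4f(x₁) + 2f(x₂) + ... + f(xₙ)]

x_0 = 1.7500, f(x_0) = 0.173774, coefficient = 1
x_1 = 1.8750, f(x_1) = 0.153355, coefficient = 4
x_2 = 2.0000, f(x_2) = 0.135335, coefficient = 2
x_3 = 2.1250, f(x_3) = 0.119433, coefficient = 4
x_4 = 2.2500, f(x_4) = 0.105399, coefficient = 2
x_5 = 2.3750, f(x_5) = 0.093014, coefficient = 4
x_6 = 2.5000, f(x_6) = 0.082085, coefficient = 2
x_7 = 2.6250, f(x_7) = 0.072440, coefficient = 4
x_8 = 2.7500, f(x_8) = 0.063928, coefficient = 2
x_9 = 2.8750, f(x_9) = 0.056416, coefficient = 4
x_10 = 3.0000, f(x_10) = 0.049787, coefficient = 1

I ≈ (0.125000/3) × 2.975689 = 0.123987
Exact value: 0.123987
Error: 0.000000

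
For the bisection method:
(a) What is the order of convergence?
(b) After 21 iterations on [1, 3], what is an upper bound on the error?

(a) Bisection has linear (order 1) convergence; the error is halved each step.

(b) Error bound = (b-a)/2^n = (3 - 1)/2^{21}
    = 2/2^{21}

(a) 1 (linear); (b) error ≤ 9.54e-07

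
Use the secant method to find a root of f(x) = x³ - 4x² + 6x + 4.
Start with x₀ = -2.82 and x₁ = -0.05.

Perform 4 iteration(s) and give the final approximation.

f(x) = x³ - 4x² + 6x + 4
x₀ = -2.82, x₁ = -0.05

Secant formula: x_{n+1} = x_n - f(x_n)(x_n - x_{n-1})/(f(x_n) - f(x_{n-1}))

Iteration 1:
  f(-2.820000) = -67.155368
  f(-0.050000) = 3.689875
  x_2 = -0.050000 - 3.689875×(-0.050000 - (-2.820000))/(3.689875 - (-67.155368))
       = -0.194272
Iteration 2:
  f(-0.050000) = 3.689875
  f(-0.194272) = 2.676073
  x_3 = -0.194272 - 2.676073×(-0.194272 - (-0.050000))/(2.676073 - 3.689875)
       = -0.575097
Iteration 3:
  f(-0.194272) = 2.676073
  f(-0.575097) = -0.963728
  x_4 = -0.575097 - (-0.963728)×(-0.575097 - (-0.194272))/(-0.963728 - 2.676073)
       = -0.474264
Iteration 4:
  f(-0.575097) = -0.963728
  f(-0.474264) = 0.148040
  x_5 = -0.474264 - 0.148040×(-0.474264 - (-0.575097))/(0.148040 - (-0.963728))
       = -0.487690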